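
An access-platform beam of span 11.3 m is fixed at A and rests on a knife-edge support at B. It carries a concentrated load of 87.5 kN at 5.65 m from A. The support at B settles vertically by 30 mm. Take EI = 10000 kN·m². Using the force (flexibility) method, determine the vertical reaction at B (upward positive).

R_B = 26.72 kN

Choose R_B as the redundant. The primary structure is the cantilever fixed at A.
Deflection at B on the released cantilever, summing each load's contribution:
  point load 87.5 at a = 5.65: Pa²(3L − a)/(6EI) = 13151/EI
Flexibility coefficient — unit upward force at B: δ_{BB} = L³/(3EI) = 481/EI.
With EI = 10000 kN·m²: δ_0 = 1.3151 m and δ_{BB} = 0.048097 m/kN.
Compatibility — the beam at B must follow the support down by 0.03 m: δ_0 − R_B·δ_{BB} = 0.03, so R_B = (1.3151 − 0.03)/0.048097 = 26.72 kN.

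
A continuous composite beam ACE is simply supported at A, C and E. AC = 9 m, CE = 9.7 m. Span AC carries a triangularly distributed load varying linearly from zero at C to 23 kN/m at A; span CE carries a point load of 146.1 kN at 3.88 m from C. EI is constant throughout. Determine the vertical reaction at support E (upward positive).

R_E = 38.5 kN

Release continuity at C by inserting a hinge; the redundant is the internal moment M_C. The primary structure is two simply-supported spans AC and CE.
Discontinuity in slope at C on the released structure — sum the simple-span end rotations:
  span AC: triangular load, peak 23: 7w₀L³/(360EI) = 326/EI
  span CE: point load 146.1 at a = 3.88: Pab(L + b)/(6LEI) = 879.8/EI
  relative rotation θ_0 = (326 + 879.8)/EI = 1206/EI
A unit hogging moment at C produces rotation L₁/(3EI) + L₂/(3EI) = 6.233/EI.
Slope continuity at C: θ_0 = M_C·6.233/EI, so M_C = 1206/6.233 = 193.4 kN·m (hogging).
Span CE, ΣM about E: R_C^{CE}·9.7 = 850.3 + 193.4, so R_C^{CE} = 107.6 kN and R_E = 146.1 − 107.6 = 38.5 kN.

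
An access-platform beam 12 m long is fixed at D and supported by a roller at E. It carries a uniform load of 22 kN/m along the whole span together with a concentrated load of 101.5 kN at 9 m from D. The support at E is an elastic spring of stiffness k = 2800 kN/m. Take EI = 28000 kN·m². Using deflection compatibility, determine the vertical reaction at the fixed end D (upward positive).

R_D = 205.1 kN

Remove the prop at E; the released (primary) structure is a cantilever built in at D.
Downward deflection at the released point E due to the loads:
  UDL 22: wL⁴/(8EI) = 57024/EI
  point load 101.5 at a = 9: Pa²(3L − a)/(6EI) = 36997/EI
  δ_0 = 94021/EI
Tip deflection under a unit load at E: L³/(3EI) = 576/EI.
With EI = 28000 kN·m²: δ_0 = 3.3579 m and δ_{EE} = 0.020571 m/kN.
Compatibility — the spring shortens by R_E/k under the reaction it provides: δ_0 − R_E·δ_{EE} = R_E/k. With 1/k = 0.000357 m/kN, R_E = δ_0 / (δ_{EE} + 1/k) = 3.3579 / (0.020571 + 0.000357) = 160.4 kN.
Vertical equilibrium: R_D = ΣP − R_E = 365.5 − 160.4 = 205.1 kN.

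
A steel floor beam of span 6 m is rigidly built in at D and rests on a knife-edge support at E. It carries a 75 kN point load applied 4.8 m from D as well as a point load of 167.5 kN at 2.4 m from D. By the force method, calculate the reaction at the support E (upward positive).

Take the reaction at E as the redundant and release it; the primary structure is a cantilever fixed at D.
Free-end deflection of the primary structure under the applied loading (downward +):
  point load 75 at a = 4.8: Pa²(3L − a)/(6EI) = 3802/EI
  point load 167.5 at a = 2.4: Pa²(3L − a)/(6EI) = 2508/EI
  δ_0 = 6310/EI
Tip deflection under a unit load at E: L³/(3EI) = 72/EI.
The prop prevents deflection at E: R_E = δ_0/δ_{EE} = 6310/72 = 87.64 kN.

R_E = 87.64 kN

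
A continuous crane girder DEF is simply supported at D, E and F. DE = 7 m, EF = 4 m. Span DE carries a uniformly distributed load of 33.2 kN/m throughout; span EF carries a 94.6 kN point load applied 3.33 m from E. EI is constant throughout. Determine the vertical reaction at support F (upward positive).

Insert a hinge at E; M_E is the redundant, and each span becomes simply supported.
Discontinuity in slope at E on the released structure — sum the simple-span end rotations:
  span DE: UDL 33.2: wL³/(24EI) = 474.5/EI
  span EF: point load 94.6 at a = 3.33: Pab(L + b)/(6LEI) = 41.07/EI
  relative rotation θ_0 = (474.5 + 41.07)/EI = 515.6/EI
A unit hogging moment at E produces rotation L₁/(3EI) + L₂/(3EI) = 3.667/EI.
Slope continuity at E: θ_0 = M_E·3.667/EI, so M_E = 515.6/3.667 = 140.6 kN·m (hogging).
Span EF, ΣM about F: R_E^{EF}·4 = 63.38 + 140.6, so R_E^{EF} = 51 kN and R_F = 94.6 − 51 = 43.6 kN.

R_F = 43.6 kN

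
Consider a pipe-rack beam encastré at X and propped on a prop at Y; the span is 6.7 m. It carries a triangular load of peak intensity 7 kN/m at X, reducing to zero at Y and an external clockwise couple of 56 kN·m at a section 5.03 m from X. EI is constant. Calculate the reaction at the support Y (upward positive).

Remove the prop at Y; the released (primary) structure is a cantilever built in at X.
Primary-structure tip deflection at Y by superposition:
  triangular load, peak 7 at the fixed end: w₀L⁴/(30EI) = 470.2/EI
  clockwise couple 56 at a = 5.03: M₀a(2L − a)/(2EI) = 1179/EI
  δ_0 = 1649/EI
Flexibility coefficient — unit upward force at Y: δ_{YY} = L³/(3EI) = 100.3/EI.
The prop prevents deflection at Y: R_Y = δ_0/δ_{YY} = 1649/100.3 = 16.45 kN.

R_Y = 16.45 kN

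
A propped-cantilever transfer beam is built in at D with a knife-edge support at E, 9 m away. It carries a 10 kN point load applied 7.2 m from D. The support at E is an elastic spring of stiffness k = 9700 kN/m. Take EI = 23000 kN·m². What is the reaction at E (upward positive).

Choose R_E as the redundant. The primary structure is the cantilever fixed at D.
Deflection at E on the released cantilever, summing each load's contribution:
  point load 10 at a = 7.2: Pa²(3L − a)/(6EI) = 1711/EI
Tip deflection under a unit load at E: L³/(3EI) = 243/EI.
With EI = 23000 kN·m²: δ_0 = 0.074379 m and δ_{EE} = 0.010565 m/kN.
Compatibility — the spring shortens by R_E/k under the reaction it provides: δ_0 − R_E·δ_{EE} = R_E/k. With 1/k = 0.000103 m/kN, R_E = δ_0 / (δ_{EE} + 1/k) = 0.074379 / (0.010565 + 0.000103) = 6.972 kN.

R_E = 6.972 kN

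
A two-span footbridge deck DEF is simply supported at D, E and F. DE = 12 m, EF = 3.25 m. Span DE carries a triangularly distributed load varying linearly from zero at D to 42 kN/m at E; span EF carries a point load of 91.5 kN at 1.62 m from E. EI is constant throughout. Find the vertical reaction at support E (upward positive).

Take M_E as the redundant. Released structure: two simple spans DE and EF with a hinge at E.
Rotations at E on the released spans (each span's end-slope, ×1/EI):
  span DE: triangular load, peak 42: w₀L³/(45EI) = 1613/EI
  span EF: point load 91.5 at a = 1.62: Pab(L + b)/(6LEI) = 60.47/EI
  relative rotation θ_0 = (1613 + 60.47)/EI = 1673/EI
A unit hogging moment at E produces rotation L₁/(3EI) + L₂/(3EI) = 5.083/EI.
Compatibility: M_E·(L₁+L₂)/(3EI) = θ_0, giving M_E = 329.2 kN·m (hogging).
Span DE, ΣM about D with M_E applied at E: R_E^{DE}·12 = 2016 + 329.2, so R_E^{DE} = 195.4 kN and R_D = 252 − 195.4 = 56.57 kN.
Span EF, ΣM about F: R_E^{EF}·3.25 = 149.1 + 329.2, so R_E^{EF} = 147.2 kN and R_F = 91.5 − 147.2 = -55.67 kN.
R_E = 195.4 + 147.2 = 342.6 kN.

R_E = 342.6 kN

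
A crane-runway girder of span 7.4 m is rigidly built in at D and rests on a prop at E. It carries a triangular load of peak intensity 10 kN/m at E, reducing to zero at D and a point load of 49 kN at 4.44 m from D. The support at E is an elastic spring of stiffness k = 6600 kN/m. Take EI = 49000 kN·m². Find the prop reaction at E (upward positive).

Remove the prop at E; the released (primary) structure is a cantilever built in at D.
Primary-structure tip deflection at E by superposition:
  triangular load, peak 10 at the free end: 11w₀L⁴/(120EI) = 2749/EI
  point load 49 at a = 4.44: Pa²(3L − a)/(6EI) = 2859/EI
  δ_0 = 5608/EI
Flexibility coefficient — unit upward force at E: δ_{EE} = L³/(3EI) = 135.1/EI.
With EI = 49000 kN·m²: δ_0 = 0.11445 m and δ_{EE} = 0.002757 m/kN.
Compatibility — the spring shortens by R_E/k under the reaction it provides: δ_0 − R_E·δ_{EE} = R_E/k. With 1/k = 0.000152 m/kN, R_E = δ_0 / (δ_{EE} + 1/k) = 0.11445 / (0.002757 + 0.000152) = 39.35 kN.

R_E = 39.35 kN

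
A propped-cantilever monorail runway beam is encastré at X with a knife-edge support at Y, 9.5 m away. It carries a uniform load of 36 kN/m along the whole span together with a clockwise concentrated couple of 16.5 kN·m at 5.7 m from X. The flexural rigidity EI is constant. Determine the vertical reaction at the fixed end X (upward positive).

R_X = 211.6 kN

Take the reaction at Y as the redundant and release it; the primary structure is a cantilever fixed at X.
Downward deflection at the released point Y due to the loads:
  UDL 36: wL⁴/(8EI) = 36653/EI
  clockwise couple 16.5 at a = 5.7: M₀a(2L − a)/(2EI) = 625.4/EI
  δ_0 = 37278/EI
Flexibility coefficient — unit upward force at Y: δ_{YY} = L³/(3EI) = 285.8/EI.
Compatibility at Y: δ_0 − R_Y·δ_{YY} = 0, so R_Y = 37278/285.8 = 130.4 kN.
Vertical equilibrium: R_X = ΣP − R_Y = 342 − 130.4 = 211.6 kN.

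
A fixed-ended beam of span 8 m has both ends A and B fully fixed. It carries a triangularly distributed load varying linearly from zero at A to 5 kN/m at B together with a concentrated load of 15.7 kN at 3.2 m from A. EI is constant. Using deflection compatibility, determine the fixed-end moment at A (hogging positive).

M_A = 28.75 kN·m

Take the two fixed-end moments M_A, M_B as redundants; the released structure is the simple span AB.
On the primary (simply-supported) span, the end slopes from the loading are:
  at A: triangular load, peak 5: 7w₀L³/(360EI) = 49.78/EI
  at B: triangular load, peak 5: w₀L³/(45EI) = 56.89/EI
  at A: point load 15.7 at a = 3.2: Pab(L + b)/(6LEI) = 64.31/EI
  at B: point load 15.7 at a = 3.2: Pab(L + a)/(6LEI) = 56.27/EI
  θ_A0 = 114.1/EI,  θ_B0 = 113.2/EI
Flexibility coefficients: a unit moment at one end gives L/(3EI) there and L/(6EI) at the far end, so f₁₁ = f₂₂ = 2.667/EI and f₁₂ = f₂₁ = 1.333/EI.
Compatibility — zero rotation at each built-in end:
  2.667 M_A + 1.333 M_B = 114.1
  1.333 M_A + 2.667 M_B = 113.2
Solving the pair gives M_A = 28.75 kN·m and M_B = 28.06 kN·m (hogging).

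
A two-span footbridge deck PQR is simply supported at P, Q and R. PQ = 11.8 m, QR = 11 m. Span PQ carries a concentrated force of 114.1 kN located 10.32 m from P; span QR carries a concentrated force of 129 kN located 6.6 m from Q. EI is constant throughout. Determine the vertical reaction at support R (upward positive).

R_R = 60.43 kN

Release continuity at Q by inserting a hinge; the redundant is the internal moment M_Q. The primary structure is two simply-supported spans PQ and QR.
Rotations at Q on the released spans (each span's end-slope, ×1/EI):
  span PQ: point load 114.1 at a = 10.32: Pab(L + a)/(6LEI) = 544.5/EI
  span QR: point load 129 at a = 6.6: Pab(L + b)/(6LEI) = 874.1/EI
  relative rotation θ_0 = (544.5 + 874.1)/EI = 1419/EI
A unit hogging moment at Q produces rotation L₁/(3EI) + L₂/(3EI) = 7.6/EI.
Slope continuity at Q: θ_0 = M_Q·7.6/EI, so M_Q = 1419/7.6 = 186.7 kN·m (hogging).
Span QR, ΣM about R: R_Q^{QR}·11 = 567.6 + 186.7, so R_Q^{QR} = 68.57 kN and R_R = 129 − 68.57 = 60.43 kN.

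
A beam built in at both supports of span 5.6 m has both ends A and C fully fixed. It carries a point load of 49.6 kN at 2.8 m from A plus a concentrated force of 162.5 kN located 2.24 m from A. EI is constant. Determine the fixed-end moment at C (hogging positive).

M_C = 122.1 kN·m

Release both end moments; the primary structure is a simply-supported span AC with redundants M_A and M_C.
Simple-span end rotations at A and C under the given loads:
  at A: point load 49.6 at a = 2.8: Pab(L + b)/(6LEI) = 97.22/EI
  at C: point load 49.6 at a = 2.8: Pab(L + a)/(6LEI) = 97.22/EI
  at A: point load 162.5 at a = 2.24: Pab(L + b)/(6LEI) = 326.1/EI
  at C: point load 162.5 at a = 2.24: Pab(L + a)/(6LEI) = 285.4/EI
  θ_A0 = 423.4/EI,  θ_C0 = 382.6/EI
Flexibility coefficients: a unit moment at one end gives L/(3EI) there and L/(6EI) at the far end, so f₁₁ = f₂₂ = 1.867/EI and f₁₂ = f₂₁ = 0.9333/EI.
Compatibility — zero rotation at each built-in end:
  1.867 M_A + 0.9333 M_C = 423.4
  0.9333 M_A + 1.867 M_C = 382.6
Solving the pair gives M_A = 165.8 kN·m and M_C = 122.1 kN·m (hogging).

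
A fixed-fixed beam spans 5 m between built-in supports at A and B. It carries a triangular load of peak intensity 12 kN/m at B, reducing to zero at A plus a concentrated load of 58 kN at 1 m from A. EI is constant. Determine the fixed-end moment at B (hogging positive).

M_B = 24.28 kN·m

Take the two fixed-end moments M_A, M_B as redundants; the released structure is the simple span AB.
End rotations of the released simple span under the applied load (×1/EI):
  at A: triangular load, peak 12: 7w₀L³/(360EI) = 29.17/EI
  at B: triangular load, peak 12: w₀L³/(45EI) = 33.33/EI
  at A: point load 58 at a = 1: Pab(L + b)/(6LEI) = 69.6/EI
  at B: point load 58 at a = 1: Pab(L + a)/(6LEI) = 46.4/EI
  θ_A0 = 98.77/EI,  θ_B0 = 79.73/EI
Flexibility coefficients: a unit moment at one end gives L/(3EI) there and L/(6EI) at the far end, so f₁₁ = f₂₂ = 1.667/EI and f₁₂ = f₂₁ = 0.8333/EI.
Compatibility — zero rotation at each built-in end:
  1.667 M_A + 0.8333 M_B = 98.77
  0.8333 M_A + 1.667 M_B = 79.73
Solving the pair gives M_A = 47.12 kN·m and M_B = 24.28 kN·m (hogging).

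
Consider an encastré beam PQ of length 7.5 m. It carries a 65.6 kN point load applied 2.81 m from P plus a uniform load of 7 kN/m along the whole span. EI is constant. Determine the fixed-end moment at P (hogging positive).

Take the two fixed-end moments M_P, M_Q as redundants; the released structure is the simple span PQ.
On the primary (simply-supported) span, the end slopes from the loading are:
  at P: point load 65.6 at a = 2.81: Pab(L + b)/(6LEI) = 234.2/EI
  at Q: point load 65.6 at a = 2.81: Pab(L + a)/(6LEI) = 198.1/EI
  at P: UDL 7: wL³/(24EI) = 123/EI
  at Q: UDL 7: wL³/(24EI) = 123/EI
  θ_P0 = 357.2/EI,  θ_Q0 = 321.1/EI
Flexibility coefficients: a unit moment at one end gives L/(3EI) there and L/(6EI) at the far end, so f₁₁ = f₂₂ = 2.5/EI and f₁₂ = f₂₁ = 1.25/EI.
Compatibility — zero rotation at each built-in end:
  2.5 M_P + 1.25 M_Q = 357.2
  1.25 M_P + 2.5 M_Q = 321.1
Solving the pair gives M_P = 104.9 kN·m and M_Q = 76 kN·m (hogging).

M_P = 104.9 kN·m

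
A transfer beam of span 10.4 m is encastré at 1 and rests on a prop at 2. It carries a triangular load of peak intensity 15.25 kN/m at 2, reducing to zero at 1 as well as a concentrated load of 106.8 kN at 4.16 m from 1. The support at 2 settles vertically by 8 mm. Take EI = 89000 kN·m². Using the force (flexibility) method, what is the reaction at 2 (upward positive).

Release the roller at 2. Primary structure: cantilever fixed at 1.
Primary-structure tip deflection at 2 by superposition:
  triangular load, peak 15.25 at the free end: 11w₀L⁴/(120EI) = 16354/EI
  point load 106.8 at a = 4.16: Pa²(3L − a)/(6EI) = 8329/EI
  δ_0 = 24683/EI
Tip deflection under a unit load at 2: L³/(3EI) = 375/EI.
With EI = 89000 kN·m²: δ_0 = 0.27734 m and δ_{22} = 0.004213 m/kN.
Compatibility — the beam at 2 must follow the support down by 0.008 m: δ_0 − R_2·δ_{22} = 0.008, so R_2 = (0.27734 − 0.008)/0.004213 = 63.93 kN.

R_2 = 63.93 kN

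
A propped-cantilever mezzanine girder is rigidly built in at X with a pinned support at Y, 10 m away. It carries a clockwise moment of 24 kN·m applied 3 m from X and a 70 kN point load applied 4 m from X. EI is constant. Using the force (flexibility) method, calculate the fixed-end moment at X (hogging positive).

M_X = 140 kN·m

Release the roller at Y. Primary structure: cantilever fixed at X.
Downward deflection at the released point Y due to the loads:
  clockwise couple 24 at a = 3: M₀a(2L − a)/(2EI) = 612/EI
  point load 70 at a = 4: Pa²(3L − a)/(6EI) = 4853/EI
  δ_0 = 5465/EI
Tip deflection under a unit load at Y: L³/(3EI) = 333.3/EI.
Compatibility at Y: δ_0 − R_Y·δ_{YY} = 0, so R_Y = 5465/333.3 = 16.4 kN.
Moment equilibrium about X: M_X = Σ(load moments about X) − R_Y·L = 304 − 16.4×10 = 140 kN·m.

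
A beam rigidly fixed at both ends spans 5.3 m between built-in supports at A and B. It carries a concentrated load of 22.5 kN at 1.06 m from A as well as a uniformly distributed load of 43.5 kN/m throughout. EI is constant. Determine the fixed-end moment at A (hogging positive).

Take the two fixed-end moments M_A, M_B as redundants; the released structure is the simple span AB.
Simple-span end rotations at A and B under the given loads:
  at A: point load 22.5 at a = 1.06: Pab(L + b)/(6LEI) = 30.34/EI
  at B: point load 22.5 at a = 1.06: Pab(L + a)/(6LEI) = 20.22/EI
  at A: UDL 43.5: wL³/(24EI) = 269.8/EI
  at B: UDL 43.5: wL³/(24EI) = 269.8/EI
  θ_A0 = 300.2/EI,  θ_B0 = 290.1/EI
Flexibility coefficients: a unit moment at one end gives L/(3EI) there and L/(6EI) at the far end, so f₁₁ = f₂₂ = 1.767/EI and f₁₂ = f₂₁ = 0.8833/EI.
Compatibility — zero rotation at each built-in end:
  1.767 M_A + 0.8833 M_B = 300.2
  0.8833 M_A + 1.767 M_B = 290.1
Solving the pair gives M_A = 117.1 kN·m and M_B = 105.6 kN·m (hogging).

M_A = 117.1 kN·m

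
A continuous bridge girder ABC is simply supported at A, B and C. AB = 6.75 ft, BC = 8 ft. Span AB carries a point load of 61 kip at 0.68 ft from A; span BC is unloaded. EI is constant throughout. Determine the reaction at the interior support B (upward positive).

R_B = 8.711 kip

Take M_B as the redundant. Released structure: two simple spans AB and BC with a hinge at B.
Discontinuity in slope at B on the released structure — sum the simple-span end rotations:
  span AB: point load 61 at a = 0.68: Pab(L + a)/(6LEI) = 46.19/EI
  relative rotation θ_0 = (46.19 + 0)/EI = 46.19/EI
A unit hogging moment at B produces rotation L₁/(3EI) + L₂/(3EI) = 4.917/EI.
Slope continuity at B: θ_0 = M_B·4.917/EI, so M_B = 46.19/4.917 = 9.395 kip·ft (hogging).
Span AB, ΣM about A with M_B applied at B: R_B^{AB}·6.75 = 41.48 + 9.395, so R_B^{AB} = 7.537 kip and R_A = 61 − 7.537 = 53.46 kip.
Span BC, ΣM about C: R_B^{BC}·8 = 0 + 9.395, so R_B^{BC} = 1.174 kip and R_C = 0 − 1.174 = -1.174 kip.
R_B = 7.537 + 1.174 = 8.711 kip.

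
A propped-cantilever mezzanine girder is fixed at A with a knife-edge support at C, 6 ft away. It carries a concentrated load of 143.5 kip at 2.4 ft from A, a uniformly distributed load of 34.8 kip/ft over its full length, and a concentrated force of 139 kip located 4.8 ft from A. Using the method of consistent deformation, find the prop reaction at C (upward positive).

Choose R_C as the redundant. The primary structure is the cantilever fixed at A.
Free-end deflection of the primary structure under the applied loading (downward +):
  point load 143.5 at a = 2.4: Pa²(3L − a)/(6EI) = 2149/EI
  UDL 34.8: wL⁴/(8EI) = 5638/EI
  point load 139 at a = 4.8: Pa²(3L − a)/(6EI) = 7046/EI
  δ_0 = 14832/EI
Tip deflection under a unit load at C: L³/(3EI) = 72/EI.
The prop prevents deflection at C: R_C = δ_0/δ_{CC} = 14832/72 = 206 kip.

R_C = 206 kip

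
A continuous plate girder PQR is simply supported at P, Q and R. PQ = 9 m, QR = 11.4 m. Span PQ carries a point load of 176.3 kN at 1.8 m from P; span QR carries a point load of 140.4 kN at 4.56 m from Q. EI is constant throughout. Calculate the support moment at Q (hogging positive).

Take M_Q as the redundant. Released structure: two simple spans PQ and QR with a hinge at Q.
Rotations at Q on the released spans (each span's end-slope, ×1/EI):
  span PQ: point load 176.3 at a = 1.8: Pab(L + a)/(6LEI) = 457/EI
  span QR: point load 140.4 at a = 4.56: Pab(L + b)/(6LEI) = 1168/EI
  relative rotation θ_0 = (457 + 1168)/EI = 1625/EI
A unit hogging moment at Q produces rotation L₁/(3EI) + L₂/(3EI) = 6.8/EI.
Compatibility: M_Q·(L₁+L₂)/(3EI) = θ_0, giving M_Q = 238.9 kN·m (hogging).

M_Q = 238.9 kN·m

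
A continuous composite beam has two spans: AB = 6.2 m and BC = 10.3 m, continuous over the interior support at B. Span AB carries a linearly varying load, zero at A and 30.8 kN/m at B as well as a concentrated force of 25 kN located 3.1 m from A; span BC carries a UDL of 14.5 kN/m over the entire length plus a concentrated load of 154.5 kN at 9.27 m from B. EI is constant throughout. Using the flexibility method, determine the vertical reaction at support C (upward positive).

R_C = 193.4 kN

Take M_B as the redundant. Released structure: two simple spans AB and BC with a hinge at B.
End slopes at the hinge B, treating each span as simply supported:
  span AB: triangular load, peak 30.8: w₀L³/(45EI) = 163.1/EI
  span AB: point load 25 at a = 3.1: Pab(L + a)/(6LEI) = 60.06/EI
  span BC: UDL 14.5: wL³/(24EI) = 660.2/EI
  span BC: point load 154.5 at a = 9.27: Pab(L + b)/(6LEI) = 270.4/EI
  relative rotation θ_0 = (223.2 + 930.6)/EI = 1154/EI
A unit hogging moment at B produces rotation L₁/(3EI) + L₂/(3EI) = 5.5/EI.
Compatibility: M_B·(L₁+L₂)/(3EI) = θ_0, giving M_B = 209.8 kN·m (hogging).
Span BC, ΣM about C: R_B^{BC}·10.3 = 928.3 + 209.8, so R_B^{BC} = 110.5 kN and R_C = 303.9 − 110.5 = 193.4 kN.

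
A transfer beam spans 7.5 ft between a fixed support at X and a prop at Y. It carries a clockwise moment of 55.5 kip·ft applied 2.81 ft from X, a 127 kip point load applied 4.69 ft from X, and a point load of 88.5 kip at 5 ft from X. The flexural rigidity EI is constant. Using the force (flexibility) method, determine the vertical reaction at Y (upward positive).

R_Y = 111.6 kip

Take the reaction at Y as the redundant and release it; the primary structure is a cantilever fixed at X.
Deflection at Y on the released cantilever, summing each load's contribution:
  clockwise couple 55.5 at a = 2.81: M₀a(2L − a)/(2EI) = 950.5/EI
  point load 127 at a = 4.69: Pa²(3L − a)/(6EI) = 8292/EI
  point load 88.5 at a = 5: Pa²(3L − a)/(6EI) = 6453/EI
  δ_0 = 15696/EI
Flexibility coefficient — unit upward force at Y: δ_{YY} = L³/(3EI) = 140.6/EI.
Compatibility at Y: δ_0 − R_Y·δ_{YY} = 0, so R_Y = 15696/140.6 = 111.6 kip.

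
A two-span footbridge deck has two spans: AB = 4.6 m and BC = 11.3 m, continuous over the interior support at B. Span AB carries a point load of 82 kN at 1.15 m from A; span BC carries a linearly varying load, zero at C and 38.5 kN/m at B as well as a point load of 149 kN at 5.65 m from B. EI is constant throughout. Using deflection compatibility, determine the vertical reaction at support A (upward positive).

Take M_B as the redundant. Released structure: two simple spans AB and BC with a hinge at B.
Rotations at B on the released spans (each span's end-slope, ×1/EI):
  span AB: point load 82 at a = 1.15: Pab(L + a)/(6LEI) = 67.78/EI
  span BC: triangular load, peak 38.5: w₀L³/(45EI) = 1234/EI
  span BC: point load 149 at a = 5.65: Pab(L + b)/(6LEI) = 1189/EI
  relative rotation θ_0 = (67.78 + 2424)/EI = 2491/EI
A unit hogging moment at B produces rotation L₁/(3EI) + L₂/(3EI) = 5.3/EI.
Compatibility: M_B·(L₁+L₂)/(3EI) = θ_0, giving M_B = 470.1 kN·m (hogging).
Span AB, ΣM about A with M_B applied at B: R_B^{AB}·4.6 = 94.3 + 470.1, so R_B^{AB} = 122.7 kN and R_A = 82 − 122.7 = -40.69 kN.

R_A = -40.69 kN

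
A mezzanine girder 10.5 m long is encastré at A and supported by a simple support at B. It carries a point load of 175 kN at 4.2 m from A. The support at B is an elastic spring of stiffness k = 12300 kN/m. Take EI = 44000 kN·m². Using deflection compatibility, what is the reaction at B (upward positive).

R_B = 36.07 kN

Remove the prop at B; the released (primary) structure is a cantilever built in at A.
Deflection at B on the released cantilever, summing each load's contribution:
  point load 175 at a = 4.2: Pa²(3L − a)/(6EI) = 14046/EI
Flexibility coefficient — unit upward force at B: δ_{BB} = L³/(3EI) = 385.9/EI.
With EI = 44000 kN·m²: δ_0 = 0.31922 m and δ_{BB} = 0.00877 m/kN.
Compatibility — the spring shortens by R_B/k under the reaction it provides: δ_0 − R_B·δ_{BB} = R_B/k. With 1/k = 0.000081 m/kN, R_B = δ_0 / (δ_{BB} + 1/k) = 0.31922 / (0.00877 + 0.000081) = 36.07 kN.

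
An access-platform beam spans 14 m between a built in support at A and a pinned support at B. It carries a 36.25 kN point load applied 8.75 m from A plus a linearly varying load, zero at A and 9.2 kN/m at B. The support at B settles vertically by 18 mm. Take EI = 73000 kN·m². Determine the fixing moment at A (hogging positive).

M_A = 207.1 kN·m

Remove the prop at B; the released (primary) structure is a cantilever built in at A.
Downward deflection at the released point B due to the loads:
  point load 36.25 at a = 8.75: Pa²(3L − a)/(6EI) = 15380/EI
  triangular load, peak 9.2 at the free end: 11w₀L⁴/(120EI) = 32397/EI
  δ_0 = 47778/EI
Flexibility coefficient — unit upward force at B: δ_{BB} = L³/(3EI) = 914.7/EI.
With EI = 73000 kN·m²: δ_0 = 0.65449 m and δ_{BB} = 0.01253 m/kN.
Compatibility — the beam at B must follow the support down by 0.018 m: δ_0 − R_B·δ_{BB} = 0.018, so R_B = (0.65449 − 0.018)/0.01253 = 50.8 kN.
Moment equilibrium about A: M_A = Σ(load moments about A) − R_B·L = 918.3 − 50.8×14 = 207.1 kN·m.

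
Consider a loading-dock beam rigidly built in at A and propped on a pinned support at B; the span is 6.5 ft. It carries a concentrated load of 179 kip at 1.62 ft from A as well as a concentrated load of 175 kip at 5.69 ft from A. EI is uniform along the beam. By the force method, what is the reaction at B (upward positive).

R_B = 157.8 kip

Take the reaction at B as the redundant and release it; the primary structure is a cantilever fixed at A.
Free-end deflection of the primary structure under the applied loading (downward +):
  point load 179 at a = 1.62: Pa²(3L − a)/(6EI) = 1400/EI
  point load 175 at a = 5.69: Pa²(3L − a)/(6EI) = 13041/EI
  δ_0 = 14441/EI
Tip deflection under a unit load at B: L³/(3EI) = 91.54/EI.
The prop prevents deflection at B: R_B = δ_0/δ_{BB} = 14441/91.54 = 157.8 kip.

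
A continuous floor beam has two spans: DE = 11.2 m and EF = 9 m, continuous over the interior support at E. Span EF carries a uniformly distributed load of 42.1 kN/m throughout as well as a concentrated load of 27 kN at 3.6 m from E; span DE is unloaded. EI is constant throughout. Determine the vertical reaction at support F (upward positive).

R_F = 176.8 kN

Take M_E as the redundant. Released structure: two simple spans DE and EF with a hinge at E.
Discontinuity in slope at E on the released structure — sum the simple-span end rotations:
  span EF: UDL 42.1: wL³/(24EI) = 1279/EI
  span EF: point load 27 at a = 3.6: Pab(L + b)/(6LEI) = 140/EI
  relative rotation θ_0 = (0 + 1419)/EI = 1419/EI
A unit hogging moment at E produces rotation L₁/(3EI) + L₂/(3EI) = 6.733/EI.
Compatibility: M_E·(L₁+L₂)/(3EI) = θ_0, giving M_E = 210.7 kN·m (hogging).
Span EF, ΣM about F: R_E^{EF}·9 = 1851 + 210.7, so R_E^{EF} = 229.1 kN and R_F = 405.9 − 229.1 = 176.8 kN.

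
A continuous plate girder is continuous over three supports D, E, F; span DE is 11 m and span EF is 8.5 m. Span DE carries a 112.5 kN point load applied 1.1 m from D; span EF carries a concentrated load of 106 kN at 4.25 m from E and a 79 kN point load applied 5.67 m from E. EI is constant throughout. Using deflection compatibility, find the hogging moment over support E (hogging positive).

M_E = 151.5 kN·m

Insert a hinge at E; M_E is the redundant, and each span becomes simply supported.
Rotations at E on the released spans (each span's end-slope, ×1/EI):
  span DE: point load 112.5 at a = 1.1: Pab(L + a)/(6LEI) = 224.6/EI
  span EF: point load 106 at a = 4.25: Pab(L + b)/(6LEI) = 478.7/EI
  span EF: point load 79 at a = 5.67: Pab(L + b)/(6LEI) = 281.6/EI
  relative rotation θ_0 = (224.6 + 760.3)/EI = 984.9/EI
A unit hogging moment at E produces rotation L₁/(3EI) + L₂/(3EI) = 6.5/EI.
Slope continuity at E: θ_0 = M_E·6.5/EI, so M_E = 984.9/6.5 = 151.5 kN·m (hogging).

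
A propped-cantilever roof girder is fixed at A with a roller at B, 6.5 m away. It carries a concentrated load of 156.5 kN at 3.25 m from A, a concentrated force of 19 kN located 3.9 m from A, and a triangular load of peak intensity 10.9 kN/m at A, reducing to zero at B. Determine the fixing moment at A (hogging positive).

Choose R_B as the redundant. The primary structure is the cantilever fixed at A.
Downward deflection at the released point B due to the loads:
  point load 156.5 at a = 3.25: Pa²(3L − a)/(6EI) = 4477/EI
  point load 19 at a = 3.9: Pa²(3L − a)/(6EI) = 751.4/EI
  triangular load, peak 10.9 at the fixed end: w₀L⁴/(30EI) = 648.6/EI
  δ_0 = 5877/EI
Flexibility coefficient — unit upward force at B: δ_{BB} = L³/(3EI) = 91.54/EI.
The prop prevents deflection at B: R_B = δ_0/δ_{BB} = 5877/91.54 = 64.2 kN.
Moment equilibrium about A: M_A = Σ(load moments about A) − R_B·L = 659.5 − 64.2×6.5 = 242.2 kN·m.

M_A = 242.2 kN·m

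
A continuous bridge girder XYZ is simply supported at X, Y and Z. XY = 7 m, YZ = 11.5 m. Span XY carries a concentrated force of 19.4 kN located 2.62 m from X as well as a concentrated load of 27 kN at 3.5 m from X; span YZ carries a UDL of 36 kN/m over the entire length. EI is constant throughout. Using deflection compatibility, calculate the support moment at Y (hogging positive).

Take M_Y as the redundant. Released structure: two simple spans XY and YZ with a hinge at Y.
Rotations at Y on the released spans (each span's end-slope, ×1/EI):
  span XY: point load 19.4 at a = 2.62: Pab(L + a)/(6LEI) = 50.99/EI
  span XY: point load 27 at a = 3.5: Pab(L + a)/(6LEI) = 82.69/EI
  span YZ: UDL 36: wL³/(24EI) = 2281/EI
  relative rotation θ_0 = (133.7 + 2281)/EI = 2415/EI
A unit hogging moment at Y produces rotation L₁/(3EI) + L₂/(3EI) = 6.167/EI.
Compatibility: M_Y·(L₁+L₂)/(3EI) = θ_0, giving M_Y = 391.6 kN·m (hogging).

M_Y = 391.6 kN·m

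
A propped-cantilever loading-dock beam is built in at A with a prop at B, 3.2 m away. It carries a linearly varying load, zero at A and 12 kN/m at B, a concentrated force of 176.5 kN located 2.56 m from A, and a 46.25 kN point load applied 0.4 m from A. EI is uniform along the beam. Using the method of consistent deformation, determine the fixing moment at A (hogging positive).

M_A = 76.56 kN·m

Release the roller at B. Primary structure: cantilever fixed at A.
Primary-structure tip deflection at B by superposition:
  triangular load, peak 12 at the free end: 11w₀L⁴/(120EI) = 115.3/EI
  point load 176.5 at a = 2.56: Pa²(3L − a)/(6EI) = 1357/EI
  point load 46.25 at a = 0.4: Pa²(3L − a)/(6EI) = 11.35/EI
  δ_0 = 1484/EI
Flexibility coefficient — unit upward force at B: δ_{BB} = L³/(3EI) = 10.92/EI.
The prop prevents deflection at B: R_B = δ_0/δ_{BB} = 1484/10.92 = 135.9 kN.
Moment equilibrium about A: M_A = Σ(load moments about A) − R_B·L = 511.3 − 135.9×3.2 = 76.56 kN·m.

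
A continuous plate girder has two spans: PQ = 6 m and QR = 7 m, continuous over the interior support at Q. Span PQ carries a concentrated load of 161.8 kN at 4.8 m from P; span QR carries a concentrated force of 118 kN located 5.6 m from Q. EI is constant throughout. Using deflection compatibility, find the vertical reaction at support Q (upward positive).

R_Q = 186.2 kN

Release continuity at Q by inserting a hinge; the redundant is the internal moment M_Q. The primary structure is two simply-supported spans PQ and QR.
End slopes at the hinge Q, treating each span as simply supported:
  span PQ: point load 161.8 at a = 4.8: Pab(L + a)/(6LEI) = 279.6/EI
  span QR: point load 118 at a = 5.6: Pab(L + b)/(6LEI) = 185/EI
  relative rotation θ_0 = (279.6 + 185)/EI = 464.6/EI
A unit hogging moment at Q produces rotation L₁/(3EI) + L₂/(3EI) = 4.333/EI.
Compatibility: M_Q·(L₁+L₂)/(3EI) = θ_0, giving M_Q = 107.2 kN·m (hogging).
Span PQ, ΣM about P with M_Q applied at Q: R_Q^{PQ}·6 = 776.6 + 107.2, so R_Q^{PQ} = 147.3 kN and R_P = 161.8 − 147.3 = 14.49 kN.
Span QR, ΣM about R: R_Q^{QR}·7 = 165.2 + 107.2, so R_Q^{QR} = 38.92 kN and R_R = 118 − 38.92 = 79.08 kN.
R_Q = 147.3 + 38.92 = 186.2 kN.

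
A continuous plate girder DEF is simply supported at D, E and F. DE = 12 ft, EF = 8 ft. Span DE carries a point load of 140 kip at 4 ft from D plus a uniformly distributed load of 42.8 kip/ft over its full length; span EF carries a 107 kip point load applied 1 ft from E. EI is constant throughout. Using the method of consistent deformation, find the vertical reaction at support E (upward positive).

R_E = 531.8 kip

Insert a hinge at E; M_E is the redundant, and each span becomes simply supported.
End slopes at the hinge E, treating each span as simply supported:
  span DE: point load 140 at a = 4: Pab(L + a)/(6LEI) = 995.6/EI
  span DE: UDL 42.8: wL³/(24EI) = 3082/EI
  span EF: point load 107 at a = 1: Pab(L + b)/(6LEI) = 234.1/EI
  relative rotation θ_0 = (4077 + 234.1)/EI = 4311/EI
A unit hogging moment at E produces rotation L₁/(3EI) + L₂/(3EI) = 6.667/EI.
Slope continuity at E: θ_0 = M_E·6.667/EI, so M_E = 4311/6.667 = 646.7 kip·ft (hogging).
Span DE, ΣM about D with M_E applied at E: R_E^{DE}·12 = 3642 + 646.7, so R_E^{DE} = 357.4 kip and R_D = 653.6 − 357.4 = 296.2 kip.
Span EF, ΣM about F: R_E^{EF}·8 = 749 + 646.7, so R_E^{EF} = 174.5 kip and R_F = 107 − 174.5 = -67.46 kip.
R_E = 357.4 + 174.5 = 531.8 kip.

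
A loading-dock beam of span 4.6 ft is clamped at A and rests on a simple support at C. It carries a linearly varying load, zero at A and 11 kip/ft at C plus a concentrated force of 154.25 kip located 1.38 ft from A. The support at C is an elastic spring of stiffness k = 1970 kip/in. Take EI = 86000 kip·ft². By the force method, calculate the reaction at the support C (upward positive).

Choose R_C as the redundant. The primary structure is the cantilever fixed at A.
Primary-structure tip deflection at C by superposition:
  triangular load, peak 11 at the free end: 11w₀L⁴/(120EI) = 451.5/EI
  point load 154.25 at a = 1.38: Pa²(3L − a)/(6EI) = 608.1/EI
  δ_0 = 1060/EI
Flexibility coefficient — unit upward force at C: δ_{CC} = L³/(3EI) = 32.45/EI.
With EI = 86000 kip·ft²: δ_0 = 0.01232 ft and δ_{CC} = 0.000377 ft/kip.
Compatibility — the spring shortens by R_C/k under the reaction it provides: δ_0 − R_C·δ_{CC} = R_C/k. With 1/k = 1/(1970×12) ft/kip = 0.000042 ft/kip, R_C = δ_0 / (δ_{CC} + 1/k) = 0.01232 / (0.000377 + 0.000042) = 29.36 kip.

R_C = 29.36 kip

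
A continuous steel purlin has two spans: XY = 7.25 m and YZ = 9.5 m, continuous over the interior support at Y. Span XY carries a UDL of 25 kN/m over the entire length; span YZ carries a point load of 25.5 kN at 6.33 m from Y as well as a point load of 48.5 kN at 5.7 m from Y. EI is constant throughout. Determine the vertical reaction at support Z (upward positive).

Take M_Y as the redundant. Released structure: two simple spans XY and YZ with a hinge at Y.
Rotations at Y on the released spans (each span's end-slope, ×1/EI):
  span XY: UDL 25: wL³/(24EI) = 397/EI
  span YZ: point load 25.5 at a = 6.33: Pab(L + b)/(6LEI) = 113.7/EI
  span YZ: point load 48.5 at a = 5.7: Pab(L + b)/(6LEI) = 245.1/EI
  relative rotation θ_0 = (397 + 358.9)/EI = 755.8/EI
A unit hogging moment at Y produces rotation L₁/(3EI) + L₂/(3EI) = 5.583/EI.
Compatibility: M_Y·(L₁+L₂)/(3EI) = θ_0, giving M_Y = 135.4 kN·m (hogging).
Span YZ, ΣM about Z: R_Y^{YZ}·9.5 = 265.1 + 135.4, so R_Y^{YZ} = 42.16 kN and R_Z = 74 − 42.16 = 31.84 kN.

R_Z = 31.84 kN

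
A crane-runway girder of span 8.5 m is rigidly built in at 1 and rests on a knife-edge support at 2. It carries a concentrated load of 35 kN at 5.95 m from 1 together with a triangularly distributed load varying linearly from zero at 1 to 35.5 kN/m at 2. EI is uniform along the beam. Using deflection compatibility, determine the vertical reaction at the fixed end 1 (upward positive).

R_1 = 83.17 kN

Choose R_2 as the redundant. The primary structure is the cantilever fixed at 1.
Primary-structure tip deflection at 2 by superposition:
  point load 35 at a = 5.95: Pa²(3L − a)/(6EI) = 4037/EI
  triangular load, peak 35.5 at the free end: 11w₀L⁴/(120EI) = 16987/EI
  δ_0 = 21024/EI
Flexibility coefficient — unit upward force at 2: δ_{22} = L³/(3EI) = 204.7/EI.
Compatibility at 2: δ_0 − R_2·δ_{22} = 0, so R_2 = 21024/204.7 = 102.7 kN.
Vertical equilibrium: R_1 = ΣP − R_2 = 185.9 − 102.7 = 83.17 kN.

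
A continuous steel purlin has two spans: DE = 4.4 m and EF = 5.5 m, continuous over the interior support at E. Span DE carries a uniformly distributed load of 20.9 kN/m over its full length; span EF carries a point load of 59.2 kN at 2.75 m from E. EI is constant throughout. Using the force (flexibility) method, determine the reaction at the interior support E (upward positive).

R_E = 98.65 kN

Release continuity at E by inserting a hinge; the redundant is the internal moment M_E. The primary structure is two simply-supported spans DE and EF.
Discontinuity in slope at E on the released structure — sum the simple-span end rotations:
  span DE: UDL 20.9: wL³/(24EI) = 74.18/EI
  span EF: point load 59.2 at a = 2.75: Pab(L + b)/(6LEI) = 111.9/EI
  relative rotation θ_0 = (74.18 + 111.9)/EI = 186.1/EI
A unit hogging moment at E produces rotation L₁/(3EI) + L₂/(3EI) = 3.3/EI.
Slope continuity at E: θ_0 = M_E·3.3/EI, so M_E = 186.1/3.3 = 56.4 kN·m (hogging).
Span DE, ΣM about D with M_E applied at E: R_E^{DE}·4.4 = 202.3 + 56.4, so R_E^{DE} = 58.8 kN and R_D = 91.96 − 58.8 = 33.16 kN.
Span EF, ΣM about F: R_E^{EF}·5.5 = 162.8 + 56.4, so R_E^{EF} = 39.85 kN and R_F = 59.2 − 39.85 = 19.35 kN.
R_E = 58.8 + 39.85 = 98.65 kN.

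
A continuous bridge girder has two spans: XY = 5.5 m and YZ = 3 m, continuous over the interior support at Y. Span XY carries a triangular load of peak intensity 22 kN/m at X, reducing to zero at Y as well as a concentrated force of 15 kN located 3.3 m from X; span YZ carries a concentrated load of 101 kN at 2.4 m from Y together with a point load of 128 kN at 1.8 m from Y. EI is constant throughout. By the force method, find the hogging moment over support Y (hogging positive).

Insert a hinge at Y; M_Y is the redundant, and each span becomes simply supported.
End slopes at the hinge Y, treating each span as simply supported:
  span XY: triangular load, peak 22: 7w₀L³/(360EI) = 71.17/EI
  span XY: point load 15 at a = 3.3: Pab(L + a)/(6LEI) = 29.04/EI
  span YZ: point load 101 at a = 2.4: Pab(L + b)/(6LEI) = 29.09/EI
  span YZ: point load 128 at a = 1.8: Pab(L + b)/(6LEI) = 64.51/EI
  relative rotation θ_0 = (100.2 + 93.6)/EI = 193.8/EI
A unit hogging moment at Y produces rotation L₁/(3EI) + L₂/(3EI) = 2.833/EI.
Slope continuity at Y: θ_0 = M_Y·2.833/EI, so M_Y = 193.8/2.833 = 68.4 kN·m (hogging).

M_Y = 68.4 kN·m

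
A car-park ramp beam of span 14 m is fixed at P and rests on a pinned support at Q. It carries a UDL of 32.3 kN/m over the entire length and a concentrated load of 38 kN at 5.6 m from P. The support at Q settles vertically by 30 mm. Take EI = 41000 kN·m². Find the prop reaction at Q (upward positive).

R_Q = 176.1 kN

Release the roller at Q. Primary structure: cantilever fixed at P.
Downward deflection at the released point Q due to the loads:
  UDL 32.3: wL⁴/(8EI) = 155105/EI
  point load 38 at a = 5.6: Pa²(3L − a)/(6EI) = 7230/EI
  δ_0 = 162334/EI
Tip deflection under a unit load at Q: L³/(3EI) = 914.7/EI.
With EI = 41000 kN·m²: δ_0 = 3.9594 m and δ_{QQ} = 0.022309 m/kN.
Compatibility — the beam at Q must follow the support down by 0.03 m: δ_0 − R_Q·δ_{QQ} = 0.03, so R_Q = (3.9594 − 0.03)/0.022309 = 176.1 kN.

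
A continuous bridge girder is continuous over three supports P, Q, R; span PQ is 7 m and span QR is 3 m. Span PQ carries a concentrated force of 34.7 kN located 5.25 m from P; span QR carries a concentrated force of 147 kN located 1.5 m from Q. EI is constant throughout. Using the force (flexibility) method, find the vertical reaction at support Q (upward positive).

Insert a hinge at Q; M_Q is the redundant, and each span becomes simply supported.
Discontinuity in slope at Q on the released structure — sum the simple-span end rotations:
  span PQ: point load 34.7 at a = 5.25: Pab(L + a)/(6LEI) = 92.99/EI
  span QR: point load 147 at a = 1.5: Pab(L + b)/(6LEI) = 82.69/EI
  relative rotation θ_0 = (92.99 + 82.69)/EI = 175.7/EI
A unit hogging moment at Q produces rotation L₁/(3EI) + L₂/(3EI) = 3.333/EI.
Slope continuity at Q: θ_0 = M_Q·3.333/EI, so M_Q = 175.7/3.333 = 52.7 kN·m (hogging).
Span PQ, ΣM about P with M_Q applied at Q: R_Q^{PQ}·7 = 182.2 + 52.7, so R_Q^{PQ} = 33.55 kN and R_P = 34.7 − 33.55 = 1.146 kN.
Span QR, ΣM about R: R_Q^{QR}·3 = 220.5 + 52.7, so R_Q^{QR} = 91.07 kN and R_R = 147 − 91.07 = 55.93 kN.
R_Q = 33.55 + 91.07 = 124.6 kN.

R_Q = 124.6 kN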